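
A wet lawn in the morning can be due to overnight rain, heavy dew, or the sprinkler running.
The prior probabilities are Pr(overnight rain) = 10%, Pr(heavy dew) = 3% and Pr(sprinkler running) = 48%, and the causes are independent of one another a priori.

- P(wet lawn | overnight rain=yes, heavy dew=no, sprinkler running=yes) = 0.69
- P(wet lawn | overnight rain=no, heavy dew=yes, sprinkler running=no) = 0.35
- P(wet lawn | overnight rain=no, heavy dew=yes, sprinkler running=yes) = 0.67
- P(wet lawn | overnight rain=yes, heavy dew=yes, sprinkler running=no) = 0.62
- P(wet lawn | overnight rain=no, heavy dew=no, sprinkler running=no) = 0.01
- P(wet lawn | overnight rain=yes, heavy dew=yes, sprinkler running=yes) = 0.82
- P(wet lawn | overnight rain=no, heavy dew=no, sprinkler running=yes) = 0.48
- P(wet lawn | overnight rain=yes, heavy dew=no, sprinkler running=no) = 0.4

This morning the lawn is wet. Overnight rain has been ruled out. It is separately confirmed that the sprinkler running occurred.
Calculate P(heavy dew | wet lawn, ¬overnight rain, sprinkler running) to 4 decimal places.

Enumerate both values of heavy dew and weight by the priors:
  P(wet lawn | ¬overnight rain, sprinkler running) = 0.48·0.97 + 0.67·0.03
        = 0.465600 + 0.020100 = 0.485700
Keeping only the heavy dew-present terms gives 0.020100, so
  P(heavy dew | wet lawn, ¬overnight rain, sprinkler running) = 0.020100 / 0.485700 ≈ 0.0414

P(heavy dew | wet lawn, ¬overnight rain, sprinkler running) ≈ 0.0414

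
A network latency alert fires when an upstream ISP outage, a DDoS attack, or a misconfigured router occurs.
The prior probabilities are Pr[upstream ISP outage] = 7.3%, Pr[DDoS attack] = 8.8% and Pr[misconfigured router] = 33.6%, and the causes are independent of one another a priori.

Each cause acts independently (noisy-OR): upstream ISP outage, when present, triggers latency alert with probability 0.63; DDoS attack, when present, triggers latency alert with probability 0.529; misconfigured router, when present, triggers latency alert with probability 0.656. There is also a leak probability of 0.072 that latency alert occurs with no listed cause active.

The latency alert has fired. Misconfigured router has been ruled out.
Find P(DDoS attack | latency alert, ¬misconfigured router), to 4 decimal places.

Under noisy-OR, P(latency alert | causes) = 1 − (1−0.072)·∏(1−qᵢ) over the active causes.
P(latency alert | ¬misconfigured router) = 0.072×0.927×0.912 + 0.562912×0.927×0.088 + 0.65664×0.073×0.912 + 0.838277×0.073×0.088 = 0.060871 + 0.045920 + 0.043716 + 0.005385 = 0.155892
The DDoS attack-present share is 0.045920 + 0.005385 = 0.051305.
Hence the posterior is 0.051305/0.155892 ≈ 0.3291.

P(DDoS attack | latency alert, ¬misconfigured router) ≈ 0.3291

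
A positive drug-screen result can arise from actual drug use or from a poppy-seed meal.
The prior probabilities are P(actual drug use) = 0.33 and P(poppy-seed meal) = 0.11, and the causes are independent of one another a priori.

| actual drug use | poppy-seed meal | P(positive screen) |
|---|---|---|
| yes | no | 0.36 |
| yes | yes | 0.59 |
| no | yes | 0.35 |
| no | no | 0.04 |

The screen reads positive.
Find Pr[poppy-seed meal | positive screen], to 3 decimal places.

For the numerator, keep only poppy-seed meal=true terms: 0.025795 + 0.021417 = 0.047212
The normalizing constant is 0.04·0.67·0.89 + 0.35·0.67·0.11 + 0.36·0.33·0.89 + 0.59·0.33·0.11 = 0.176796
P(poppy-seed meal | positive screen) = 0.047212/0.176796 ≈ 0.267

Pr[poppy-seed meal | positive screen] ≈ 0.267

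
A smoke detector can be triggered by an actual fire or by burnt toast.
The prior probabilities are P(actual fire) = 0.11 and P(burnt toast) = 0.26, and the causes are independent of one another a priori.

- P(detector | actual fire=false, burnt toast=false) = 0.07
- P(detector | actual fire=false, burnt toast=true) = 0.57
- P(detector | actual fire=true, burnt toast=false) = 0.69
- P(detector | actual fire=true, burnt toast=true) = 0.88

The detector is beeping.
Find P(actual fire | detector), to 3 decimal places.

P(detector) = 0.07*0.89*0.74 + 0.57*0.89*0.26 + 0.69*0.11*0.74 + 0.88*0.11*0.26 = 0.046102 + 0.131898 + 0.056166 + 0.025168 = 0.259334
The actual fire-present share is 0.056166 + 0.025168 = 0.081334.
Hence the posterior is 0.081334/0.259334 ≈ 0.314.

P(actual fire | detector) ≈ 0.314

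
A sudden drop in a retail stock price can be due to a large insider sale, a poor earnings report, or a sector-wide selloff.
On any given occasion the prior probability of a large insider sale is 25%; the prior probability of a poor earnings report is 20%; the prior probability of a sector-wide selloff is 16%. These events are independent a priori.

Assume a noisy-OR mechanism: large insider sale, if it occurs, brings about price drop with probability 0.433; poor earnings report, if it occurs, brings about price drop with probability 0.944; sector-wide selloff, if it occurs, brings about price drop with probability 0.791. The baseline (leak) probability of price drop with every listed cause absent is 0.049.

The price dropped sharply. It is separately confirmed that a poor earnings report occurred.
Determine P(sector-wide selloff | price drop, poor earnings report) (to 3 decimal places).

Under noisy-OR, P(price drop | causes) = 1 − (1−0.049)·∏(1−qᵢ) over the active causes.
For the numerator, keep only sector-wide selloff=true terms: 0.118664 + 0.039748 = 0.158412
The normalizing constant is 0.946744*0.75*0.84 + 0.988869*0.75*0.16 + 0.969804*0.25*0.84 + 0.993689*0.25*0.16 = 0.958520
Posterior = 0.158412 / 0.958520 ≈ 0.165

P(sector-wide selloff | price drop, poor earnings report) ≈ 0.165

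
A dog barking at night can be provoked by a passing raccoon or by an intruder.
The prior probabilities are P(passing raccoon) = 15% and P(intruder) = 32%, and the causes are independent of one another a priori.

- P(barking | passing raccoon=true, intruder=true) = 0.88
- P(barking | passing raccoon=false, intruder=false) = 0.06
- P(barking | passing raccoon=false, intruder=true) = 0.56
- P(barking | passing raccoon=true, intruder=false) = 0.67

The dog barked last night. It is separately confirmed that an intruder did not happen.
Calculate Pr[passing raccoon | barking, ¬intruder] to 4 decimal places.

Pr[passing raccoon | barking, ¬intruder] ≈ 0.6634

For the numerator, keep only passing raccoon=true terms: 0.67×0.15 = 0.100500
Denominator P(barking | ¬intruder): 0.06×0.85 + 0.67×0.15 = 0.151500
Posterior = 0.100500 / 0.151500 ≈ 0.6634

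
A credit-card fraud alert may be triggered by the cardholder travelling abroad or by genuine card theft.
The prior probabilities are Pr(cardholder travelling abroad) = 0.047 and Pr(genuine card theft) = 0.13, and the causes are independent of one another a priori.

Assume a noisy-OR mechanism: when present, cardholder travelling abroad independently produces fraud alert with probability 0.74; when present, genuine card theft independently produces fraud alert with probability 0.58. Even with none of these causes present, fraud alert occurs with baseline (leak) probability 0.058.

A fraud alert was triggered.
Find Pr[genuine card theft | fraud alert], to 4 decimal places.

Pr[genuine card theft | fraud alert] ≈ 0.5044

Under noisy-OR, P(fraud alert | causes) = 1 − (1−0.058)·∏(1−qᵢ) over the active causes.
By total probability over the 4 (cardholder travelling abroad, genuine card theft) configurations:
  P(fraud alert) = 0.058·0.953·0.87 + 0.60436·0.953·0.13 + 0.75508·0.047·0.87 + 0.897134·0.047·0.13
        = 0.048088 + 0.074874 + 0.030875 + 0.005481 = 0.159318
Configurations with genuine card theft contribute 0.080355, so
  P(genuine card theft | fraud alert) = 0.080355 / 0.159318 ≈ 0.5044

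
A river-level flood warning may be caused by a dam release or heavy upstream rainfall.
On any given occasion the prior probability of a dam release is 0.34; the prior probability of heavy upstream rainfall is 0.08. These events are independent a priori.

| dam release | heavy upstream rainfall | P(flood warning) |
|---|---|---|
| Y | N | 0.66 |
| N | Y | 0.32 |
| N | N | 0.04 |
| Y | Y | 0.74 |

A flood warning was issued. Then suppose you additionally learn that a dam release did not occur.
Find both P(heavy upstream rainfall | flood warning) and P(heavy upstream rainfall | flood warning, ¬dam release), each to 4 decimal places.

P(flood warning) = 0.04×0.66×0.92 + 0.32×0.66×0.08 + 0.66×0.34×0.92 + 0.74×0.34×0.08 = 0.024288 + 0.016896 + 0.206448 + 0.020128 = 0.267760
Restricting to configurations with heavy upstream rainfall present: 0.016896 + 0.020128 = 0.037024.
So P(heavy upstream rainfall | flood warning) = 0.037024/0.267760 ≈ 0.1383.

With the extra evidence:
Numerator (weight on configurations with heavy upstream rainfall): 0.32*0.08 = 0.025600
Normalizer over all consistent configurations: 0.04*0.92 + 0.32*0.08 = 0.062400
Posterior = 0.025600 / 0.062400 ≈ 0.4103

P(heavy upstream rainfall | flood warning) ≈ 0.1383; P(heavy upstream rainfall | flood warning, ¬dam release) ≈ 0.4103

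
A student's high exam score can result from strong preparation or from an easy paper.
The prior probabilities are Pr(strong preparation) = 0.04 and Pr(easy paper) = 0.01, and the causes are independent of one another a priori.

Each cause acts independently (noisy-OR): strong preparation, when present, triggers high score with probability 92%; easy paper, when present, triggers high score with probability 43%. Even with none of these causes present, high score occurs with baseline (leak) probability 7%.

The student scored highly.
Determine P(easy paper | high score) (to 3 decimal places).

P(easy paper | high score) ≈ 0.045

Under noisy-OR, P(high score | causes) = 1 − (1−0.07)·∏(1−qᵢ) over the active causes.
Weight on easy paper=true, given the evidence: 0.004511 + 0.000383 = 0.004894
Normalizer over all consistent configurations: 0.07*0.96*0.99 + 0.4699*0.96*0.01 + 0.9256*0.04*0.99 + 0.957592*0.04*0.01 = 0.108076
Posterior = 0.004894 / 0.108076 ≈ 0.045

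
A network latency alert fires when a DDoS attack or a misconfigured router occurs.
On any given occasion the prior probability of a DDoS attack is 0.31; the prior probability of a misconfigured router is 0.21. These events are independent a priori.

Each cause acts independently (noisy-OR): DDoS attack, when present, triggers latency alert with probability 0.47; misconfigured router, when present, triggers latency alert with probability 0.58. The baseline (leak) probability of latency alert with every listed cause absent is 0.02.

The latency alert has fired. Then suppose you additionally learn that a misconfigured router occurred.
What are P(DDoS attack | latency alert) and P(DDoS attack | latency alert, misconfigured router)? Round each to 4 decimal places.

Under noisy-OR, P(latency alert | causes) = 1 − (1−0.02)·∏(1−qᵢ) over the active causes.
Weight on DDoS attack=true, given the evidence: 0.117699 + 0.050899 = 0.168598
Normalizer over all consistent configurations: 0.02·0.69·0.79 + 0.5884·0.69·0.21 + 0.4806·0.31·0.79 + 0.781852·0.31·0.21 = 0.264759
P(DDoS attack | latency alert) = 0.168598/0.264759 ≈ 0.6368

Now condition on the additional information:
P(latency alert | misconfigured router) = 0.5884×0.69 + 0.781852×0.31 = 0.405996 + 0.242374 = 0.648370
Restricting to configurations with DDoS attack present: 0.781852×0.31 = 0.242374.
P(DDoS attack | latency alert, misconfigured router) = 0.242374 / 0.648370 ≈ 0.3738
Conditioning on misconfigured router lowers the posterior on DDoS attack: the classic explaining-away effect in a common-effect structure.

P(DDoS attack | latency alert) ≈ 0.6368; P(DDoS attack | latency alert, misconfigured router) ≈ 0.3738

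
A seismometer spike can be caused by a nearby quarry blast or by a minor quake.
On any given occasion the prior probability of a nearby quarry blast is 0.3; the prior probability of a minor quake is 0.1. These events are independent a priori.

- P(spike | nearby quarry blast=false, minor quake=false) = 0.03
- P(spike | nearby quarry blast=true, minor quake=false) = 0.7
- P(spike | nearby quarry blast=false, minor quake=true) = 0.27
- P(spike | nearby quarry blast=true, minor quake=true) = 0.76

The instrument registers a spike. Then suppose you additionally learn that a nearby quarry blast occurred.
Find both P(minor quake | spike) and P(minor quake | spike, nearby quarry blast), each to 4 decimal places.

P(spike) = 0.03·0.7·0.9 + 0.27·0.7·0.1 + 0.7·0.3·0.9 + 0.76·0.3·0.1 = 0.018900 + 0.018900 + 0.189000 + 0.022800 = 0.249600
The minor quake-present share is 0.018900 + 0.022800 = 0.041700.
P(minor quake | spike) = 0.041700 / 0.249600 ≈ 0.1671

With the extra evidence:
P(spike | nearby quarry blast) = 0.7·0.9 + 0.76·0.1 = 0.630000 + 0.076000 = 0.706000
The minor quake-present share is 0.76·0.1 = 0.076000.
P(minor quake | spike, nearby quarry blast) = 0.076000 / 0.706000 ≈ 0.1076

P(minor quake | spike) ≈ 0.1671; P(minor quake | spike, nearby quarry blast) ≈ 0.1076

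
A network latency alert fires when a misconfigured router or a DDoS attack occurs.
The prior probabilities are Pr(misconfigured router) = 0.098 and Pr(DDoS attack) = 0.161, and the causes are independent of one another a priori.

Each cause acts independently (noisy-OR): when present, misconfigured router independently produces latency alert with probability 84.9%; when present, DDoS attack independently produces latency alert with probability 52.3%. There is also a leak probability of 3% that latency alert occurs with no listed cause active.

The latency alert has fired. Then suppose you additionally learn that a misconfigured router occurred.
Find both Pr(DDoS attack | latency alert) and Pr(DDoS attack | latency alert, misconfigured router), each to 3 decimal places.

Under noisy-OR, P(latency alert | causes) = 1 − (1−0.03)·∏(1−qᵢ) over the active causes.
Weight on DDoS attack=true, given the evidence: 0.078029 + 0.014676 = 0.092705
Normalizer over all consistent configurations: 0.03×0.902×0.839 + 0.53731×0.902×0.161 + 0.85353×0.098×0.839 + 0.930134×0.098×0.161 = 0.185587
P(DDoS attack | latency alert) = 0.092705/0.185587 ≈ 0.500

Now also conditioning on misconfigured router=true:
P(latency alert | misconfigured router) = 0.85353·0.839 + 0.930134·0.161 = 0.716112 + 0.149752 = 0.865864
Of this, 0.149752 comes from 0.930134·0.161 (the DDoS attack=true cases).
So P(DDoS attack | latency alert, misconfigured router) = 0.149752/0.865864 ≈ 0.173.
The drop from 0.500 to 0.173 is the explaining-away (discounting) effect.

Pr(DDoS attack | latency alert) ≈ 0.500; Pr(DDoS attack | latency alert, misconfigured router) ≈ 0.173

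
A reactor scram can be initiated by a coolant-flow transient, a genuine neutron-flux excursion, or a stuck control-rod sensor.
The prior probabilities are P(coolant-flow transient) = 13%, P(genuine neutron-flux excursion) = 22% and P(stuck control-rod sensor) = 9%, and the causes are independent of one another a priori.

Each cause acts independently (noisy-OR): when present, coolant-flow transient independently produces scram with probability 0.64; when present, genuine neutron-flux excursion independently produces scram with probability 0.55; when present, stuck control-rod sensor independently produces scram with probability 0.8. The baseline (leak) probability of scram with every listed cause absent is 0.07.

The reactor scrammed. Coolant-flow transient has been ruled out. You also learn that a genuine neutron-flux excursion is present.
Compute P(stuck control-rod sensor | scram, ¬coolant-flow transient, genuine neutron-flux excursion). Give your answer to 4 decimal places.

P(stuck control-rod sensor | scram, ¬coolant-flow transient, genuine neutron-flux excursion) ≈ 0.1348

Under noisy-OR, P(scram | causes) = 1 − (1−0.07)·∏(1−qᵢ) over the active causes.
P(scram | ¬coolant-flow transient, genuine neutron-flux excursion) = 0.5815·0.91 + 0.9163·0.09 = 0.529165 + 0.082467 = 0.611632
Of this, 0.082467 comes from 0.9163·0.09 (the stuck control-rod sensor=true cases).
So P(stuck control-rod sensor | scram, ¬coolant-flow transient, genuine neutron-flux excursion) = 0.082467/0.611632 ≈ 0.1348.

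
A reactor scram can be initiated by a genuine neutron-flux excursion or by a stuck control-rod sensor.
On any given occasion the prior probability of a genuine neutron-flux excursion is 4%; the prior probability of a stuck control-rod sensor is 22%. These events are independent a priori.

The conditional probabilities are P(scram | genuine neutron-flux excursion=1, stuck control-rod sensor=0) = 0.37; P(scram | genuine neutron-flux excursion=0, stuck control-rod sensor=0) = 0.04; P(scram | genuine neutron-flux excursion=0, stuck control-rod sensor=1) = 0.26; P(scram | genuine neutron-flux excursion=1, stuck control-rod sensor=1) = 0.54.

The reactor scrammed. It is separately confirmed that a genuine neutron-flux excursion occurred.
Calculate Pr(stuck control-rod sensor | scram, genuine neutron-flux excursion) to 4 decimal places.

P(scram | genuine neutron-flux excursion) = 0.37*0.78 + 0.54*0.22 = 0.288600 + 0.118800 = 0.407400
The stuck control-rod sensor-present share is 0.54*0.22 = 0.118800.
So P(stuck control-rod sensor | scram, genuine neutron-flux excursion) = 0.118800/0.407400 ≈ 0.2916.

Pr(stuck control-rod sensor | scram, genuine neutron-flux excursion) ≈ 0.2916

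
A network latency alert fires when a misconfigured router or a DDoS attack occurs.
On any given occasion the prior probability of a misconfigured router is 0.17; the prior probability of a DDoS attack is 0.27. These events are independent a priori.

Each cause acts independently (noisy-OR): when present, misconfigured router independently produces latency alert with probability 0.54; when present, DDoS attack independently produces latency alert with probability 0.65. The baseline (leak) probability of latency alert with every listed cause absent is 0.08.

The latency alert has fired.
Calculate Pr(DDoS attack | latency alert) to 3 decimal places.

Under noisy-OR, P(latency alert | causes) = 1 − (1−0.08)·∏(1−qᵢ) over the active causes.
P(latency alert) = 0.08*0.83*0.73 + 0.678*0.83*0.27 + 0.5768*0.17*0.73 + 0.85188*0.17*0.27 = 0.048472 + 0.151940 + 0.071581 + 0.039101 = 0.311094
Restricting to configurations with DDoS attack present: 0.151940 + 0.039101 = 0.191041.
P(DDoS attack | latency alert) = 0.191041 / 0.311094 ≈ 0.614

Pr(DDoS attack | latency alert) ≈ 0.614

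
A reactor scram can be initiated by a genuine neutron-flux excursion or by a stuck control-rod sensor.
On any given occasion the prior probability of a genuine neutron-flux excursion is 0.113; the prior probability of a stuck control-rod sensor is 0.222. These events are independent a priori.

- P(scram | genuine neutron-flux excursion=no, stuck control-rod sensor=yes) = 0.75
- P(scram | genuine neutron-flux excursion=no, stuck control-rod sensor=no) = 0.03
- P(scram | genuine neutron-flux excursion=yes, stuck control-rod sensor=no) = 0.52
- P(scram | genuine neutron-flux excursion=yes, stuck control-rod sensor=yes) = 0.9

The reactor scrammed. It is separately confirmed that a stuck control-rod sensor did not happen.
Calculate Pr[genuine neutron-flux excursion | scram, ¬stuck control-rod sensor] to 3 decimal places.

Pr[genuine neutron-flux excursion | scram, ¬stuck control-rod sensor] ≈ 0.688

Weight on genuine neutron-flux excursion=true, given the evidence: 0.52×0.113 = 0.058760
Denominator P(scram | ¬stuck control-rod sensor): 0.03×0.887 + 0.52×0.113 = 0.085370
P(genuine neutron-flux excursion | scram, ¬stuck control-rod sensor) = 0.058760/0.085370 ≈ 0.688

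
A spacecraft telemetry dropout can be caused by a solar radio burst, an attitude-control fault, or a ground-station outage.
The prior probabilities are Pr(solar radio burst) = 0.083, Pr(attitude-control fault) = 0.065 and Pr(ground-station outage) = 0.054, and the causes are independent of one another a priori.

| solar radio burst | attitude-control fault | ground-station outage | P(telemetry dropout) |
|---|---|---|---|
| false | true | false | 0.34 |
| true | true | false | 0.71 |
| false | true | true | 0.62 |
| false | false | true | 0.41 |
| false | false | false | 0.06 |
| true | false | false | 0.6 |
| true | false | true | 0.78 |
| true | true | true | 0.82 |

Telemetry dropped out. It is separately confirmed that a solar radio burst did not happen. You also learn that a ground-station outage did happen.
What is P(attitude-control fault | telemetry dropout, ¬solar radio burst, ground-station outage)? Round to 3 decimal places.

Sum P(telemetry dropout|·) weighted by the priors over both values of attitude-control fault:
  P(telemetry dropout | ¬solar radio burst, ground-station outage) = 0.41·0.935 + 0.62·0.065
        = 0.383350 + 0.040300 = 0.423650
The terms with attitude-control fault present sum to 0.040300, so
  P(attitude-control fault | telemetry dropout, ¬solar radio burst, ground-station outage) = 0.040300 / 0.423650 ≈ 0.095

P(attitude-control fault | telemetry dropout, ¬solar radio burst, ground-station outage) ≈ 0.095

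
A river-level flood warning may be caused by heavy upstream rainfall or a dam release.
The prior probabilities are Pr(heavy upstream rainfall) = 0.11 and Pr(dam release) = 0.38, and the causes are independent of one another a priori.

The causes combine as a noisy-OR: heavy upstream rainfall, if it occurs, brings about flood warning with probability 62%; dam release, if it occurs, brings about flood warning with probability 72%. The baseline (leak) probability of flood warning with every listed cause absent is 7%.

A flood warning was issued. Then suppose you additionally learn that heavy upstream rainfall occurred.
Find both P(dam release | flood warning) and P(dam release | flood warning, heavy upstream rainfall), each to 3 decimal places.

P(dam release | flood warning) ≈ 0.777; P(dam release | flood warning, heavy upstream rainfall) ≈ 0.461

Under noisy-OR, P(flood warning | causes) = 1 − (1−0.07)·∏(1−qᵢ) over the active causes.
Numerator (weight on configurations with dam release): 0.250133 + 0.037664 = 0.287797
The normalizing constant is 0.07*0.89*0.62 + 0.7396*0.89*0.38 + 0.6466*0.11*0.62 + 0.901048*0.11*0.38 = 0.370521
P(dam release | flood warning) = 0.287797/0.370521 ≈ 0.777

Now condition on the additional information:
Enumerate both values of dam release and weight by the priors:
  P(flood warning | heavy upstream rainfall) = 0.6466×0.62 + 0.901048×0.38
        = 0.400892 + 0.342398 = 0.743290
Keeping only the dam release-present terms gives 0.342398, so
  P(dam release | flood warning, heavy upstream rainfall) = 0.342398 / 0.743290 ≈ 0.461
This is intercausal reasoning (explaining away): once heavy upstream rainfall accounts for the flood warning, dam release becomes less likely.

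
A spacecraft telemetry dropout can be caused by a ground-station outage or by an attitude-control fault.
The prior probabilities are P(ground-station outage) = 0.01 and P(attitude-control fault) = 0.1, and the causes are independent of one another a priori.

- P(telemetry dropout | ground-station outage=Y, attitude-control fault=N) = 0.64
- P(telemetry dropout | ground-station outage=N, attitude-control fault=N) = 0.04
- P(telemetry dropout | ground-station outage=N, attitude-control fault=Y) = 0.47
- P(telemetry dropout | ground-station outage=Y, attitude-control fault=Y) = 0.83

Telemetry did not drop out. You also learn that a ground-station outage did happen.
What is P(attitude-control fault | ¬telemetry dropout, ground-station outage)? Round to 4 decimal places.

P(¬telemetry dropout | ground-station outage) = 0.36×0.9 + 0.17×0.1 = 0.324000 + 0.017000 = 0.341000
The attitude-control fault-present share is 0.17×0.1 = 0.017000.
Hence the posterior is 0.017000/0.341000 ≈ 0.0499.

P(attitude-control fault | ¬telemetry dropout, ground-station outage) ≈ 0.0499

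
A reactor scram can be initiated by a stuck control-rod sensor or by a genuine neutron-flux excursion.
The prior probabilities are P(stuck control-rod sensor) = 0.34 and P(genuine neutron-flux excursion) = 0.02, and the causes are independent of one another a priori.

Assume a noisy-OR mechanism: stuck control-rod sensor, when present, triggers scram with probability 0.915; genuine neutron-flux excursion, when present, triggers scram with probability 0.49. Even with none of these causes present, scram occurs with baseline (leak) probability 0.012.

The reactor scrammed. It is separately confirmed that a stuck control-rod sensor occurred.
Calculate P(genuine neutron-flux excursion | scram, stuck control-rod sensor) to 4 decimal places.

Under noisy-OR, P(scram | causes) = 1 − (1−0.012)·∏(1−qᵢ) over the active causes.
P(scram | stuck control-rod sensor) = 0.91602·0.98 + 0.95717·0.02 = 0.897700 + 0.019143 = 0.916843
Restricting to configurations with genuine neutron-flux excursion present: 0.95717·0.02 = 0.019143.
So P(genuine neutron-flux excursion | scram, stuck control-rod sensor) = 0.019143/0.916843 ≈ 0.0209.

P(genuine neutron-flux excursion | scram, stuck control-rod sensor) ≈ 0.0209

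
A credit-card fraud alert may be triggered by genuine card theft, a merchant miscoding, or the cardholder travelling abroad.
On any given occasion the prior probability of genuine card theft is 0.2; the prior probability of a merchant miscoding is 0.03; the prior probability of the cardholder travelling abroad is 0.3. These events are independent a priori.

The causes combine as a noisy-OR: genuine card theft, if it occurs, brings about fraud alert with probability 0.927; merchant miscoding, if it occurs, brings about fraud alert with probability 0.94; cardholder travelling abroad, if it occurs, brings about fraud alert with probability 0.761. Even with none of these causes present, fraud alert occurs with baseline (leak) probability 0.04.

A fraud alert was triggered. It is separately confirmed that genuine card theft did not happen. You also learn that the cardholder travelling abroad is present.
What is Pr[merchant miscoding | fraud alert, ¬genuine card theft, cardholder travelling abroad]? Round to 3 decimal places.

Pr[merchant miscoding | fraud alert, ¬genuine card theft, cardholder travelling abroad] ≈ 0.038

Under noisy-OR, P(fraud alert | causes) = 1 − (1−0.04)·∏(1−qᵢ) over the active causes.
P(fraud alert | ¬genuine card theft, cardholder travelling abroad) = 0.77056*0.97 + 0.986234*0.03 = 0.747443 + 0.029587 = 0.777030
Restricting to configurations with merchant miscoding present: 0.986234*0.03 = 0.029587.
So P(merchant miscoding | fraud alert, ¬genuine card theft, cardholder travelling abroad) = 0.029587/0.777030 ≈ 0.038.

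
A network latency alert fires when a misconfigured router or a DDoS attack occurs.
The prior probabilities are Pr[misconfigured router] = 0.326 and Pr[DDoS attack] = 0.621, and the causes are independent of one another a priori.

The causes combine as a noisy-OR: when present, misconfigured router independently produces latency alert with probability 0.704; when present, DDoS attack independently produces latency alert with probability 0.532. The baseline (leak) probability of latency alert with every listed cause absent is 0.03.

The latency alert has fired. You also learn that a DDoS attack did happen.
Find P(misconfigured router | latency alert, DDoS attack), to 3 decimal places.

Under noisy-OR, P(latency alert | causes) = 1 − (1−0.03)·∏(1−qᵢ) over the active causes.
Enumerate both values of misconfigured router and weight by the priors:
  P(latency alert | DDoS attack) = 0.54604·0.674 + 0.865628·0.326
        = 0.368031 + 0.282195 = 0.650226
Configurations with misconfigured router contribute 0.282195, so
  P(misconfigured router | latency alert, DDoS attack) = 0.282195 / 0.650226 ≈ 0.434

P(misconfigured router | latency alert, DDoS attack) ≈ 0.434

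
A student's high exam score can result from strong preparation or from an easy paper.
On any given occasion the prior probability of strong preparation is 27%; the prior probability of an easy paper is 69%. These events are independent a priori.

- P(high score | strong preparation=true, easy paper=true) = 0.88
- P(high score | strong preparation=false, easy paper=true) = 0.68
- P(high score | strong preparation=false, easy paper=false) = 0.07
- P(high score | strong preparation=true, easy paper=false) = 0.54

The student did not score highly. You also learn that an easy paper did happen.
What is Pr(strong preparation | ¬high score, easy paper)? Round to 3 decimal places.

Enumerate both values of strong preparation and weight by the priors:
  P(¬high score | easy paper) = 0.32·0.73 + 0.12·0.27
        = 0.233600 + 0.032400 = 0.266000
Configurations with strong preparation contribute 0.032400, so
  P(strong preparation | ¬high score, easy paper) = 0.032400 / 0.266000 ≈ 0.122

Pr(strong preparation | ¬high score, easy paper) ≈ 0.122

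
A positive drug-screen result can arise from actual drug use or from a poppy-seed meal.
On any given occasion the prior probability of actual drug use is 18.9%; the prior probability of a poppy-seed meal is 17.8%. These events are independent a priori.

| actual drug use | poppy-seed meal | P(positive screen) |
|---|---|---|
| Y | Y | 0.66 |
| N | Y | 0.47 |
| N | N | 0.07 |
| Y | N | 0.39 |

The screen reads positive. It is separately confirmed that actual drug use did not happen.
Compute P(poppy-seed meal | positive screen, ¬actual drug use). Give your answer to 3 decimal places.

P(positive screen | ¬actual drug use) = 0.07·0.822 + 0.47·0.178 = 0.057540 + 0.083660 = 0.141200
Restricting to configurations with poppy-seed meal present: 0.47·0.178 = 0.083660.
Hence the posterior is 0.083660/0.141200 ≈ 0.592.

P(poppy-seed meal | positive screen, ¬actual drug use) ≈ 0.592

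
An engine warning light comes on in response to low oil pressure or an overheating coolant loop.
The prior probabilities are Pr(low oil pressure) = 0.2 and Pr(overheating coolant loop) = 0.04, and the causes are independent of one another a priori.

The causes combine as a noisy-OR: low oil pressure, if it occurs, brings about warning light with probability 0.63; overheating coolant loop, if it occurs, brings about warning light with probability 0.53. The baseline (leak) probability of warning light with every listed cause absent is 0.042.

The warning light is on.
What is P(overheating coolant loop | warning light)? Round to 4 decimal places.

P(overheating coolant loop | warning light) ≈ 0.1344

Under noisy-OR, P(warning light | causes) = 1 − (1−0.042)·∏(1−qᵢ) over the active causes.
Sum P(warning light|·) weighted by the priors over the 4 (low oil pressure, overheating coolant loop) configurations:
  P(warning light) = 0.042·0.8·0.96 + 0.54974·0.8·0.04 + 0.64554·0.2·0.96 + 0.833404·0.2·0.04
        = 0.032256 + 0.017592 + 0.123944 + 0.006667 = 0.180459
Configurations with overheating coolant loop contribute 0.024259, so
  P(overheating coolant loop | warning light) = 0.024259 / 0.180459 ≈ 0.1344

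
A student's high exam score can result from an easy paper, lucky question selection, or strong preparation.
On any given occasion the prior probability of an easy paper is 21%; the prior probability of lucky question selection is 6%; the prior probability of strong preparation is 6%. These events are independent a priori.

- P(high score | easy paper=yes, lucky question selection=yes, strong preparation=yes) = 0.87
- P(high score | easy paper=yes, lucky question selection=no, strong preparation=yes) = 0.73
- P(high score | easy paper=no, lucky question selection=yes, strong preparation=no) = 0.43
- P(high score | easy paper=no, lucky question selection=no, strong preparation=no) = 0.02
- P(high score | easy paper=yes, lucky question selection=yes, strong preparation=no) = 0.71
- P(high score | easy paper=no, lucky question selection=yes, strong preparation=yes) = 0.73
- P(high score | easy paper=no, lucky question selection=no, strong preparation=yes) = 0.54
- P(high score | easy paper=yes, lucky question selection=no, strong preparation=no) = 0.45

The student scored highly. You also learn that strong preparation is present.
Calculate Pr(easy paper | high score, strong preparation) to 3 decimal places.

Enumerate the 4 (easy paper, lucky question selection) configurations and weight by the priors:
  P(high score | strong preparation) = 0.54*0.79*0.94 + 0.73*0.79*0.06 + 0.73*0.21*0.94 + 0.87*0.21*0.06
        = 0.401004 + 0.034602 + 0.144102 + 0.010962 = 0.590670
The terms with easy paper present sum to 0.155064, so
  P(easy paper | high score, strong preparation) = 0.155064 / 0.590670 ≈ 0.263

Pr(easy paper | high score, strong preparation) ≈ 0.263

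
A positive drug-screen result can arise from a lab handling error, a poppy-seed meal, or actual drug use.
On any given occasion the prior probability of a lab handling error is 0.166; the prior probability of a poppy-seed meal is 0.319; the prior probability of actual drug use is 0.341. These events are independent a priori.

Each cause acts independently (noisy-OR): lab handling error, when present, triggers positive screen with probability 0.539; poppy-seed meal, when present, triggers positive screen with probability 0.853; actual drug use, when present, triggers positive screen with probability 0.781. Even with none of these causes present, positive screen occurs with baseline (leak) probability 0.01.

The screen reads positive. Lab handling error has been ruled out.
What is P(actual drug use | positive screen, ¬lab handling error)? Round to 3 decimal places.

Under noisy-OR, P(positive screen | causes) = 1 − (1−0.01)·∏(1−qᵢ) over the active causes.
P(positive screen | ¬lab handling error) = 0.01×0.681×0.659 + 0.78319×0.681×0.341 + 0.85447×0.319×0.659 + 0.968129×0.319×0.341 = 0.004488 + 0.181873 + 0.179628 + 0.105312 = 0.471301
The actual drug use-present share is 0.181873 + 0.105312 = 0.287185.
Hence the posterior is 0.287185/0.471301 ≈ 0.609.

P(actual drug use | positive screen, ¬lab handling error) ≈ 0.609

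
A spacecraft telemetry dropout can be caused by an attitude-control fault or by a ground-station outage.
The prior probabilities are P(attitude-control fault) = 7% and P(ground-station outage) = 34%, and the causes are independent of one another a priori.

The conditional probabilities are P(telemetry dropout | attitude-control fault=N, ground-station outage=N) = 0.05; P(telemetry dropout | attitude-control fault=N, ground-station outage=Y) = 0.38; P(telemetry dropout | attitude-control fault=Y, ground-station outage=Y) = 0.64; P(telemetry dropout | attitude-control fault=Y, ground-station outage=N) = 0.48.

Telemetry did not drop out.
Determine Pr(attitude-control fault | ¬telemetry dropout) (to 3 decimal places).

Pr(attitude-control fault | ¬telemetry dropout) ≈ 0.040

For the numerator, keep only attitude-control fault=true terms: 0.024024 + 0.008568 = 0.032592
Denominator P(¬telemetry dropout): 0.95×0.93×0.66 + 0.62×0.93×0.34 + 0.52×0.07×0.66 + 0.36×0.07×0.34 = 0.811746
P(attitude-control fault | ¬telemetry dropout) = 0.032592/0.811746 ≈ 0.040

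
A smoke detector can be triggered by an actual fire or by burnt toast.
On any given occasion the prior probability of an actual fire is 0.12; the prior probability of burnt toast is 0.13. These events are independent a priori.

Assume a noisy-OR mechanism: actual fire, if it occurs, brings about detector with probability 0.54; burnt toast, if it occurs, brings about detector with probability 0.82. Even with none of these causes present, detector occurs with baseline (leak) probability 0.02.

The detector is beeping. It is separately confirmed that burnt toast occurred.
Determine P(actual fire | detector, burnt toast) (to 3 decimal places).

P(actual fire | detector, burnt toast) ≈ 0.132

Under noisy-OR, P(detector | causes) = 1 − (1−0.02)·∏(1−qᵢ) over the active causes.
Sum P(detector|·) weighted by the priors over both values of actual fire:
  P(detector | burnt toast) = 0.8236·0.88 + 0.918856·0.12
        = 0.724768 + 0.110263 = 0.835031
Configurations with actual fire contribute 0.110263, so
  P(actual fire | detector, burnt toast) = 0.110263 / 0.835031 ≈ 0.132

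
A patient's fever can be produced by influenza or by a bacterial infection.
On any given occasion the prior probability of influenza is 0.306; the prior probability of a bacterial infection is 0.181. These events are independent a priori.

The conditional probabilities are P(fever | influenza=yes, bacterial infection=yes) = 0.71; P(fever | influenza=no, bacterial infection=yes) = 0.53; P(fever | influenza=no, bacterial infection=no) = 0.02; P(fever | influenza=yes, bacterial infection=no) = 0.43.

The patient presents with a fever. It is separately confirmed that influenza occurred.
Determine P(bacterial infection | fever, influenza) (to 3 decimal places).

Sum P(fever|·) weighted by the priors over both values of bacterial infection:
  P(fever | influenza) = 0.43·0.819 + 0.71·0.181
        = 0.352170 + 0.128510 = 0.480680
Keeping only the bacterial infection-present terms gives 0.128510, so
  P(bacterial infection | fever, influenza) = 0.128510 / 0.480680 ≈ 0.267

P(bacterial infection | fever, influenza) ≈ 0.267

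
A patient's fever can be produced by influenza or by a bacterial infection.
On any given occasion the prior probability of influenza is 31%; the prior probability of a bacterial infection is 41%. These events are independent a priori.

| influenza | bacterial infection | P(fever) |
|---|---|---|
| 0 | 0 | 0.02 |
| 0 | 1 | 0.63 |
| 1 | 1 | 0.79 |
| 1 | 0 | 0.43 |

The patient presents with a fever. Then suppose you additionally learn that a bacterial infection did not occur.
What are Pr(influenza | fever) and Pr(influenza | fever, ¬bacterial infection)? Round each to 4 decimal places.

P(fever) = 0.02·0.69·0.59 + 0.63·0.69·0.41 + 0.43·0.31·0.59 + 0.79·0.31·0.41 = 0.008142 + 0.178227 + 0.078647 + 0.100409 = 0.365425
The influenza-present share is 0.078647 + 0.100409 = 0.179056.
So P(influenza | fever) = 0.179056/0.365425 ≈ 0.4900.

Now also conditioning on bacterial infection≠true:
Weight on influenza=true, given the evidence: 0.43*0.31 = 0.133300
The normalizing constant is 0.02*0.69 + 0.43*0.31 = 0.147100
Posterior = 0.133300 / 0.147100 ≈ 0.9062

Pr(influenza | fever) ≈ 0.4900; Pr(influenza | fever, ¬bacterial infection) ≈ 0.9062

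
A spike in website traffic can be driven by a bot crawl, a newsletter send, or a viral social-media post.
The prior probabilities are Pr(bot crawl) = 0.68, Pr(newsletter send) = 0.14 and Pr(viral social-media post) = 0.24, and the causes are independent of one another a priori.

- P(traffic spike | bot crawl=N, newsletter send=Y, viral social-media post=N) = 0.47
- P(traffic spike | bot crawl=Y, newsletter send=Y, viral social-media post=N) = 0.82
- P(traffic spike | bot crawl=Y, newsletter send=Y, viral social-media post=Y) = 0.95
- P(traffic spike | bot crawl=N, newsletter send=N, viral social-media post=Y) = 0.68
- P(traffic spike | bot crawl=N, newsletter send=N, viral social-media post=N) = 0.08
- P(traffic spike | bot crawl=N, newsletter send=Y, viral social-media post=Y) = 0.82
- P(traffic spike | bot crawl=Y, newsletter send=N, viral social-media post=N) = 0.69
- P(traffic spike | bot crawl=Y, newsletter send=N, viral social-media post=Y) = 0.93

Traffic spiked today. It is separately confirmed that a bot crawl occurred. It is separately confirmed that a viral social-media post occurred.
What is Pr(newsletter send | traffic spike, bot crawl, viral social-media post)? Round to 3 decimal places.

Pr(newsletter send | traffic spike, bot crawl, viral social-media post) ≈ 0.143

Numerator (weight on configurations with newsletter send): 0.95·0.14 = 0.133000
Normalizer over all consistent configurations: 0.93·0.86 + 0.95·0.14 = 0.932800
Posterior = 0.133000 / 0.932800 ≈ 0.143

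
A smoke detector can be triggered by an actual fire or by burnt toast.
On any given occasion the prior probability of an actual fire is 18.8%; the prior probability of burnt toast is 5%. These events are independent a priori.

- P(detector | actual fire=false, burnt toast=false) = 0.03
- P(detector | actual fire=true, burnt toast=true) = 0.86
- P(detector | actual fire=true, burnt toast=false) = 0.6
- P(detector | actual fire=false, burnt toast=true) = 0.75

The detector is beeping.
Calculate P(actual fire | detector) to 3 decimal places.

Sum P(detector|·) weighted by the priors over the 4 (actual fire, burnt toast) configurations:
  P(detector) = 0.03·0.812·0.95 + 0.75·0.812·0.05 + 0.6·0.188·0.95 + 0.86·0.188·0.05
        = 0.023142 + 0.030450 + 0.107160 + 0.008084 = 0.168836
Keeping only the actual fire-present terms gives 0.115244, so
  P(actual fire | detector) = 0.115244 / 0.168836 ≈ 0.683

P(actual fire | detector) ≈ 0.683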